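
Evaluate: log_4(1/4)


We need the exponent such that 4^? = 1/4
4^(-1) = 1/4^1 = 1/4
Therefore log_4(1/4) = -1

-1


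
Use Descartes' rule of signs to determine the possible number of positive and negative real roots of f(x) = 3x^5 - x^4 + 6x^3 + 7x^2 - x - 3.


Descartes' rule of signs:

For positive roots, count sign changes in f(x) = 3x^5 - x^4 + 6x^3 + 7x^2 - x - 3:
Signs of coefficients: +, -, +, +, -, -
Number of sign changes: 3
Possible positive real roots: 3, 1

For negative roots, examine f(-x) = -3x^5 - x^4 - 6x^3 + 7x^2 + x - 3:
Signs of coefficients: -, -, -, +, +, -
Number of sign changes: 2
Possible negative real roots: 2, 0

Positive roots: 3 or 1; Negative roots: 2 or 0


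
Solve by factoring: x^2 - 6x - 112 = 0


We need two numbers that multiply to -112 and add to -6.
Those numbers are 8 and -14 (since 8 * (-14) = -112 and 8 + (-14) = -6).
So x^2 - 6x - 112 = (x + 8)(x - 14) = 0
Setting each factor to zero: x = -8 or x = 14

x = -8, x = 14


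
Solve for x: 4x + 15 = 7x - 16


Starting with: 4x + 15 = 7x - 16
Move all x terms to left: (4 - 7)x = -16 - 15
Simplify: -3x = -31
Divide both sides by -3: x = 31/3

x = 31/3


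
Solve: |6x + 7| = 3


An absolute value equation |expr| = 3 gives two cases:
Case 1: 6x + 7 = 3
  6x = -4, so x = -2/3
Case 2: 6x + 7 = -3
  6x = -10, so x = -5/3

x = -5/3, x = -2/3


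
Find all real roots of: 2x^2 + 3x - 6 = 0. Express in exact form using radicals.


Using the quadratic formula: x = (-b ± sqrt(b^2 - 4ac)) / (2a)
Here a = 2, b = 3, c = -6
Discriminant = b^2 - 4ac = 3^2 - 4(2)(-6) = 9 + 48 = 57
Since discriminant = 57 > 0, there are two real roots.
x = (-3 ± sqrt(57)) / 4
Numerically: x ≈ 1.1375 or x ≈ -2.6375

x = (-3 + sqrt(57)) / 4 or x = (-3 - sqrt(57)) / 4


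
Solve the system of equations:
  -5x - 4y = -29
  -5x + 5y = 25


Using Cramer's rule:
Determinant D = (-5)(5) - (-5)(-4) = -25 - 20 = -45
Dx = (-29)(5) - (25)(-4) = -145 + 100 = -45
Dy = (-5)(25) - (-5)(-29) = -125 - 145 = -270
x = Dx/D = -45/-45 = 1
y = Dy/D = -270/-45 = 6

x = 1, y = 6


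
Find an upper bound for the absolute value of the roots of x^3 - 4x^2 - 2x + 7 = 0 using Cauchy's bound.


Cauchy's bound: all roots r satisfy |r| <= 1 + max(|a_i/a_n|) for i = 0,...,n-1
where a_n is the leading coefficient.

Coefficients: [1, -4, -2, 7]
Leading coefficient a_n = 1
Ratios |a_i/a_n|: 4, 2, 7
Maximum ratio: 7
Cauchy's bound: |r| <= 1 + 7 = 8

Upper bound = 8


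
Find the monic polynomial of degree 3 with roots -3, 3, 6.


A monic polynomial with roots -3, 3, 6 is:
p(x) = (x + 3)(x - 3)(x - 6)
After multiplying by (x + 3): x + 3
After multiplying by (x - 3): x^2 - 9
After multiplying by (x - 6): x^3 - 6x^2 - 9x + 54

x^3 - 6x^2 - 9x + 54


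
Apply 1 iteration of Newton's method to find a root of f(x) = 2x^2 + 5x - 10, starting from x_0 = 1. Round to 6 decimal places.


Newton's method: x_(n+1) = x_n - f(x_n)/f'(x_n)
f(x) = 2x^2 + 5x - 10
f'(x) = 4x + 5

Iteration 1:
  f(1.000000) = -3.000000
  f'(1.000000) = 9.000000
  x_1 = 1.000000 - (-3.000000)/(9.000000) = 1.333333

x_1 = 1.333333


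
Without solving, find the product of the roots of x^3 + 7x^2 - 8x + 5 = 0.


By Vieta's formulas for x^3 + bx^2 + cx + d = 0:
  r1 + r2 + r3 = -b/a = -7
  r1*r2 + r1*r3 + r2*r3 = c/a = -8
  r1*r2*r3 = -d/a = -5


Product = -5


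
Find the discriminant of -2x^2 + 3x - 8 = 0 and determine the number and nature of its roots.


For ax^2 + bx + c = 0, discriminant D = b^2 - 4ac
Here a = -2, b = 3, c = -8
D = (3)^2 - 4(-2)(-8) = 9 - 64 = -55

D = -55 < 0
The equation has no real roots (2 complex conjugate roots).

Discriminant = -55, no real roots (2 complex conjugate roots)


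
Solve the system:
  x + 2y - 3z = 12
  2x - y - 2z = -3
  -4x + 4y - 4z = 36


Using Cramer's rule. Expand each determinant along the first row.
D  = 1*[(-1)*(-4) - (-2)*4] - 2*[2*(-4) - (-2)*(-4)] + (-3)*[2*4 - (-1)*(-4)]
  = 1*(12) - 2*(-16) + (-3)*(4) = 32
Dx = 12*[(-1)*(-4) - (-2)*4] - 2*[(-3)*(-4) - (-2)*36] + (-3)*[(-3)*4 - (-1)*36]
  = 12*(12) - 2*(84) + (-3)*(24) = -96
Dy = 1*[(-3)*(-4) - (-2)*36] - 12*[2*(-4) - (-2)*(-4)] + (-3)*[2*36 - (-3)*(-4)]
  = 1*(84) - 12*(-16) + (-3)*(60) = 96
Dz = 1*[(-1)*36 - (-3)*4] - 2*[2*36 - (-3)*(-4)] + 12*[2*4 - (-1)*(-4)]
  = 1*(-24) - 2*(60) + 12*(4) = -96
x = Dx/D = -96/32 = -3, y = Dy/D = 96/32 = 3, z = Dz/D = -96/32 = -3
Check eq1: (1)(-3) + (2)(3) + (-3)(-3) = 12 = 12 ✓
Check eq2: (2)(-3) + (-1)(3) + (-2)(-3) = -3 = -3 ✓
Check eq3: (-4)(-3) + (4)(3) + (-4)(-3) = 36 = 36 ✓

x = -3, y = 3, z = -3


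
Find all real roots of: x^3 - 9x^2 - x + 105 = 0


Let p(x) = x^3 - 9x^2 - x + 105. By the rational root theorem (leading coefficient 1), any rational root is an integer divisor of 105: try ±1, ±2, ... in turn.
Test x = 1: value = 96 ≠ 0.
Test x = -1: value = 96 ≠ 0.
Test x = 3: value = 48 ≠ 0.
Test x = -3: value = 0 ✓, so (x + 3) is a factor.
Synthetic division by (x + 3): bring down 1; 1(-3) - 9 = -12; (-12)(-3) - 1 = 35; 35(-3) + 105 = 0 → quotient x^2 - 12x + 35, remainder 0.
Solve the quadratic x^2 - 12x + 35 = 0: discriminant = (-12)^2 - 4(1)(35) = 144 - 140 = 4.
sqrt(4) = 2, so x = (12 ± 2)/2: x = 7 or x = 5.

x = -3, x = 5, x = 7


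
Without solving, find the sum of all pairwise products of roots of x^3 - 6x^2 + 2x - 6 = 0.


By Vieta's formulas for x^3 + bx^2 + cx + d = 0:
  r1 + r2 + r3 = -b/a = 6
  r1*r2 + r1*r3 + r2*r3 = c/a = 2
  r1*r2*r3 = -d/a = 6


Sum of pairwise products = 2


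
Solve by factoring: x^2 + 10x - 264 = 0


We need two numbers that multiply to -264 and add to 10.
Those numbers are -12 and 22 (since (-12) * 22 = -264 and (-12) + 22 = 10).
So x^2 + 10x - 264 = (x - 12)(x + 22) = 0
Setting each factor to zero: x = 12 or x = -22

x = -22, x = 12


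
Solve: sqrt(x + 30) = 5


Square both sides: x + 30 = 5^2 = 25
x = 25 - 30 = -5
x = -5
Check: sqrt(1*(-5) + 30) = sqrt(25) = 5 ✓

x = -5


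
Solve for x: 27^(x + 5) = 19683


Express both sides with the same base.
19683 = 27^3
Since the bases match, equate exponents: x + 5 = 3
So x = 3 - (5) = -2

x = -2


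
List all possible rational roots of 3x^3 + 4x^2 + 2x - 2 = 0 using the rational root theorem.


Rational root theorem: possible roots are ±p/q where:
  p divides the constant term (-2): p ∈ {1, 2}
  q divides the leading coefficient (3): q ∈ {1, 3}

All possible rational roots: -2, -1, -2/3, -1/3, 1/3, 2/3, 1, 2

-2, -1, -2/3, -1/3, 1/3, 2/3, 1, 2


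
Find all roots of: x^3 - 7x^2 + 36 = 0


Let p(x) = x^3 - 7x^2 + 36. By the rational root theorem (leading coefficient 1), any rational root is an integer divisor of 36: try ±1, ±2, ... in turn.
Test x = 1: value = 30 ≠ 0.
Test x = -1: value = 28 ≠ 0.
Test x = 2: value = 16 ≠ 0.
Test x = -2: value = 0 ✓, so (x + 2) is a factor.
Synthetic division by (x + 2): bring down 1; 1(-2) - 7 = -9; (-9)(-2) + 0 = 18; 18(-2) + 36 = 0 → quotient x^2 - 9x + 18, remainder 0.
Solve the quadratic x^2 - 9x + 18 = 0: discriminant = (-9)^2 - 4(1)(18) = 81 - 72 = 9.
sqrt(9) = 3, so x = (9 ± 3)/2: x = 6 or x = 3.
Collecting all roots found:

x = -2, x = 3, x = 6


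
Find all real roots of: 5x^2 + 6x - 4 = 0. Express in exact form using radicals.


Using the quadratic formula: x = (-b ± sqrt(b^2 - 4ac)) / (2a)
Here a = 5, b = 6, c = -4
Discriminant = b^2 - 4ac = 6^2 - 4(5)(-4) = 36 + 80 = 116
Since discriminant = 116 > 0, there are two real roots.
x = (-6 ± 2*sqrt(29)) / 10
Simplifying: x = (-3 ± sqrt(29)) / 5
Numerically: x ≈ 0.4770 or x ≈ -1.6770

x = (-3 + sqrt(29)) / 5 or x = (-3 - sqrt(29)) / 5


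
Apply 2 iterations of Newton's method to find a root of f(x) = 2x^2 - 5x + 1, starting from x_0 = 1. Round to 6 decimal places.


Newton's method: x_(n+1) = x_n - f(x_n)/f'(x_n)
f(x) = 2x^2 - 5x + 1
f'(x) = 4x - 5

Iteration 1:
  f(1.000000) = -2.000000
  f'(1.000000) = -1.000000
  x_1 = 1.000000 - (-2.000000)/(-1.000000) = -1.000000

Iteration 2:
  f(-1.000000) = 8.000000
  f'(-1.000000) = -9.000000
  x_2 = -1.000000 - (8.000000)/(-9.000000) = -0.111111

x_2 = -0.111111


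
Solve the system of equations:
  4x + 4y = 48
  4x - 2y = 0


Using Cramer's rule:
Determinant D = (4)(-2) - (4)(4) = -8 - 16 = -24
Dx = (48)(-2) - (0)(4) = -96 - 0 = -96
Dy = (4)(0) - (4)(48) = 0 - 192 = -192
x = Dx/D = -96/-24 = 4
y = Dy/D = -192/-24 = 8

x = 4, y = 8


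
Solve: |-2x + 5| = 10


An absolute value equation |expr| = 10 gives two cases:
Case 1: -2x + 5 = 10
  -2x = 5, so x = -5/2
Case 2: -2x + 5 = -10
  -2x = -15, so x = 15/2

x = -5/2, x = 15/2


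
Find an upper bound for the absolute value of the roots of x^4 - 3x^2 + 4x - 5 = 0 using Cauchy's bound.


Cauchy's bound: all roots r satisfy |r| <= 1 + max(|a_i/a_n|) for i = 0,...,n-1
where a_n is the leading coefficient.

Coefficients: [1, 0, -3, 4, -5]
Leading coefficient a_n = 1
Ratios |a_i/a_n|: 0, 3, 4, 5
Maximum ratio: 5
Cauchy's bound: |r| <= 1 + 5 = 6

Upper bound = 6


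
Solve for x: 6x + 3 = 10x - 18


Starting with: 6x + 3 = 10x - 18
Move all x terms to left: (6 - 10)x = -18 - 3
Simplify: -4x = -21
Divide both sides by -4: x = 21/4

x = 21/4


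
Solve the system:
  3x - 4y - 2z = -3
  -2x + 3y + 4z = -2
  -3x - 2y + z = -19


Using Cramer's rule. Expand each determinant along the first row.
D  = 3*[3*1 - 4*(-2)] - (-4)*[(-2)*1 - 4*(-3)] + (-2)*[(-2)*(-2) - 3*(-3)]
  = 3*(11) - (-4)*(10) + (-2)*(13) = 47
Dx = (-3)*[3*1 - 4*(-2)] - (-4)*[(-2)*1 - 4*(-19)] + (-2)*[(-2)*(-2) - 3*(-19)]
  = (-3)*(11) - (-4)*(74) + (-2)*(61) = 141
Dy = 3*[(-2)*1 - 4*(-19)] - (-3)*[(-2)*1 - 4*(-3)] + (-2)*[(-2)*(-19) - (-2)*(-3)]
  = 3*(74) - (-3)*(10) + (-2)*(32) = 188
Dz = 3*[3*(-19) - (-2)*(-2)] - (-4)*[(-2)*(-19) - (-2)*(-3)] + (-3)*[(-2)*(-2) - 3*(-3)]
  = 3*(-61) - (-4)*(32) + (-3)*(13) = -94
x = Dx/D = 141/47 = 3, y = Dy/D = 188/47 = 4, z = Dz/D = -94/47 = -2
Check eq1: (3)(3) + (-4)(4) + (-2)(-2) = -3 = -3 ✓
Check eq2: (-2)(3) + (3)(4) + (4)(-2) = -2 = -2 ✓
Check eq3: (-3)(3) + (-2)(4) + (1)(-2) = -19 = -19 ✓

x = 3, y = 4, z = -2


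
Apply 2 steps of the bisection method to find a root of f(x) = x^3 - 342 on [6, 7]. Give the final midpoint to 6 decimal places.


f(x) = x^3 - 342
f(6) = -126 < 0
f(7) = 1 > 0

Step 1: midpoint = (6.000000 + 7.000000)/2 = 6.500000
  f(6.500000) = -67.375000
  f(mid) < 0, so root is in [6.500000, 7.000000]

Step 2: midpoint = (6.500000 + 7.000000)/2 = 6.750000
  f(6.750000) = -34.453125
  f(mid) < 0, so root is in [6.750000, 7.000000]

midpoint = 6.750000


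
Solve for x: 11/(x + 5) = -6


Multiply both sides by (x + 5): 11 = -6(x + 5)
Distribute: 11 = -6x - 30
-6x = 11 + 30 = 41
x = -41/6

x = -41/6


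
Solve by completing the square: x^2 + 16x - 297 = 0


Start: x^2 + 16x - 297 = 0
Move constant: x^2 + 16x = 297
Half of 16 is 8, squared is 64
Add 64 to both sides: x^2 + 16x + 64 = 361
(x + 8)^2 = 361
x + 8 = ±19
x = -8 + 19 = 11 or x = -8 - 19 = -27

x = -27, x = 11


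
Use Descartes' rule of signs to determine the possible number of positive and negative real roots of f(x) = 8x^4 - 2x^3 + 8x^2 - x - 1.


Descartes' rule of signs:

For positive roots, count sign changes in f(x) = 8x^4 - 2x^3 + 8x^2 - x - 1:
Signs of coefficients: +, -, +, -, -
Number of sign changes: 3
Possible positive real roots: 3, 1

For negative roots, examine f(-x) = 8x^4 + 2x^3 + 8x^2 + x - 1:
Signs of coefficients: +, +, +, +, -
Number of sign changes: 1
Possible negative real roots: 1

Positive roots: 3 or 1; Negative roots: 1


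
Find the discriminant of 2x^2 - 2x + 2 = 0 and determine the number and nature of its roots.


For ax^2 + bx + c = 0, discriminant D = b^2 - 4ac
Here a = 2, b = -2, c = 2
D = (-2)^2 - 4(2)(2) = 4 - 16 = -12

D = -12 < 0
The equation has no real roots (2 complex conjugate roots).

Discriminant = -12, no real roots (2 complex conjugate roots)


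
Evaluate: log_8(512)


We need the exponent such that 8^? = 512
8^3 = 512
Therefore log_8(512) = 3

3


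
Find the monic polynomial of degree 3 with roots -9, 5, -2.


A monic polynomial with roots -9, 5, -2 is:
p(x) = (x + 9)(x - 5)(x + 2)
After multiplying by (x + 9): x + 9
After multiplying by (x - 5): x^2 + 4x - 45
After multiplying by (x + 2): x^3 + 6x^2 - 37x - 90

x^3 + 6x^2 - 37x - 90


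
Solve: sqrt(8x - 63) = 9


Square both sides: 8x - 63 = 9^2 = 81
8x = 81 + 63 = 144
x = 18
Check: sqrt(8*18 - 63) = sqrt(81) = 9 ✓

x = 18


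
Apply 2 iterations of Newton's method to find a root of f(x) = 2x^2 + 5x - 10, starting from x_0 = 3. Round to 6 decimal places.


Newton's method: x_(n+1) = x_n - f(x_n)/f'(x_n)
f(x) = 2x^2 + 5x - 10
f'(x) = 4x + 5

Iteration 1:
  f(3.000000) = 23.000000
  f'(3.000000) = 17.000000
  x_1 = 3.000000 - (23.000000)/(17.000000) = 1.647059

Iteration 2:
  f(1.647059) = 3.660900
  f'(1.647059) = 11.588235
  x_2 = 1.647059 - (3.660900)/(11.588235) = 1.331144

x_2 = 1.331144


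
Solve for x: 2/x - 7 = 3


Subtract -7 from both sides: 2/x = 10
Multiply both sides by x: 2 = 10 * x
Divide by 10: x = 1/5

x = 1/5


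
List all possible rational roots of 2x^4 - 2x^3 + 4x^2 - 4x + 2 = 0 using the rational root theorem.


Rational root theorem: possible roots are ±p/q where:
  p divides the constant term (2): p ∈ {1, 2}
  q divides the leading coefficient (2): q ∈ {1, 2}

All possible rational roots: -2, -1, -1/2, 1/2, 1, 2

-2, -1, -1/2, 1/2, 1, 2


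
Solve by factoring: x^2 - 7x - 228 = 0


We need two numbers that multiply to -228 and add to -7.
Those numbers are 12 and -19 (since 12 * (-19) = -228 and 12 + (-19) = -7).
So x^2 - 7x - 228 = (x + 12)(x - 19) = 0
Setting each factor to zero: x = -12 or x = 19

x = -12, x = 19


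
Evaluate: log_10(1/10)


We need the exponent such that 10^? = 1/10
10^(-1) = 1/10^1 = 1/10
Therefore log_10(1/10) = -1

-1


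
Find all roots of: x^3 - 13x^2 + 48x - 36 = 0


Let p(x) = x^3 - 13x^2 + 48x - 36. By the rational root theorem (leading coefficient 1), any rational root is an integer divisor of 36: try ±1, ±2, ... in turn.
Test x = 1: value = 0 ✓, so (x - 1) is a factor.
Synthetic division by (x - 1): bring down 1; 1(1) - 13 = -12; (-12)(1) + 48 = 36; 36(1) - 36 = 0 → quotient x^2 - 12x + 36, remainder 0.
Solve the quadratic x^2 - 12x + 36 = 0: discriminant = (-12)^2 - 4(1)(36) = 144 - 144 = 0.
Discriminant = 0, so a double root: x = 12/2 = 6.
Collecting all roots found:

x = 1, x = 6 (multiplicity 2)


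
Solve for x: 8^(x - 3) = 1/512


Express both sides with the same base.
1/512 = 8^(-3)
Since the bases match, equate exponents: x - 3 = -3
So x = -3 - (-3) = 0

x = 0


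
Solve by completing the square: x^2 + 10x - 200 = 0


Start: x^2 + 10x - 200 = 0
Move constant: x^2 + 10x = 200
Half of 10 is 5, squared is 25
Add 25 to both sides: x^2 + 10x + 25 = 225
(x + 5)^2 = 225
x + 5 = ±15
x = -5 + 15 = 10 or x = -5 - 15 = -20

x = -20, x = 10


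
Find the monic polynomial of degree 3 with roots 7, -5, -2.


A monic polynomial with roots 7, -5, -2 is:
p(x) = (x - 7)(x + 5)(x + 2)
After multiplying by (x - 7): x - 7
After multiplying by (x + 5): x^2 - 2x - 35
After multiplying by (x + 2): x^3 - 39x - 70

x^3 - 39x - 70


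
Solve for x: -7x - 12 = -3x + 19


Starting with: -7x - 12 = -3x + 19
Move all x terms to left: (-7 + 3)x = 19 + 12
Simplify: -4x = 31
Divide both sides by -4: x = -31/4

x = -31/4


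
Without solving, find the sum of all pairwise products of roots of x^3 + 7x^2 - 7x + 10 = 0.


By Vieta's formulas for x^3 + bx^2 + cx + d = 0:
  r1 + r2 + r3 = -b/a = -7
  r1*r2 + r1*r3 + r2*r3 = c/a = -7
  r1*r2*r3 = -d/a = -10


Sum of pairwise products = -7


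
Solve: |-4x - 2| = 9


An absolute value equation |expr| = 9 gives two cases:
Case 1: -4x - 2 = 9
  -4x = 11, so x = -11/4
Case 2: -4x - 2 = -9
  -4x = -7, so x = 7/4

x = -11/4, x = 7/4


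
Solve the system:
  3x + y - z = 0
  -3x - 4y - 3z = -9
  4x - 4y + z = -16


Using Cramer's rule. Expand each determinant along the first row.
D  = 3*[(-4)*1 - (-3)*(-4)] - 1*[(-3)*1 - (-3)*4] + (-1)*[(-3)*(-4) - (-4)*4]
  = 3*(-16) - 1*(9) + (-1)*(28) = -85
Dx = 0*[(-4)*1 - (-3)*(-4)] - 1*[(-9)*1 - (-3)*(-16)] + (-1)*[(-9)*(-4) - (-4)*(-16)]
  = 0*(-16) - 1*(-57) + (-1)*(-28) = 85
Dy = 3*[(-9)*1 - (-3)*(-16)] - 0*[(-3)*1 - (-3)*4] + (-1)*[(-3)*(-16) - (-9)*4]
  = 3*(-57) - 0*(9) + (-1)*(84) = -255
Dz = 3*[(-4)*(-16) - (-9)*(-4)] - 1*[(-3)*(-16) - (-9)*4] + 0*[(-3)*(-4) - (-4)*4]
  = 3*(28) - 1*(84) + 0*(28) = 0
x = Dx/D = 85/-85 = -1, y = Dy/D = -255/-85 = 3, z = Dz/D = 0/-85 = 0
Check eq1: (3)(-1) + (1)(3) + (-1)(0) = 0 = 0 ✓
Check eq2: (-3)(-1) + (-4)(3) + (-3)(0) = -9 = -9 ✓
Check eq3: (4)(-1) + (-4)(3) + (1)(0) = -16 = -16 ✓

x = -1, y = 3, z = 0


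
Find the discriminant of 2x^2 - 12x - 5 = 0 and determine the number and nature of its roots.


For ax^2 + bx + c = 0, discriminant D = b^2 - 4ac
Here a = 2, b = -12, c = -5
D = (-12)^2 - 4(2)(-5) = 144 + 40 = 184

D = 184 > 0 but not a perfect square
The equation has 2 distinct real irrational roots.

Discriminant = 184, 2 distinct real irrational roots


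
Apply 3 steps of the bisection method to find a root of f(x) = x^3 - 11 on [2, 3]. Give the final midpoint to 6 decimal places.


f(x) = x^3 - 11
f(2) = -3 < 0
f(3) = 16 > 0

Step 1: midpoint = (2.000000 + 3.000000)/2 = 2.500000
  f(2.500000) = 4.625000
  f(mid) > 0, so root is in [2.000000, 2.500000]

Step 2: midpoint = (2.000000 + 2.500000)/2 = 2.250000
  f(2.250000) = 0.390625
  f(mid) > 0, so root is in [2.000000, 2.250000]

Step 3: midpoint = (2.000000 + 2.250000)/2 = 2.125000
  f(2.125000) = -1.404297
  f(mid) < 0, so root is in [2.125000, 2.250000]

midpoint = 2.125000


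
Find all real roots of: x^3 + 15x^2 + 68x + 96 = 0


Let p(x) = x^3 + 15x^2 + 68x + 96. By the rational root theorem (leading coefficient 1), any rational root is an integer divisor of 96: try ±1, ±2, ... in turn.
Test x = 1: value = 180 ≠ 0.
Test x = -1: value = 42 ≠ 0.
Test x = 2: value = 300 ≠ 0.
Test x = -2: value = 12 ≠ 0.
Test x = 3: value = 462 ≠ 0.
Test x = -3: value = 0 ✓, so (x + 3) is a factor.
Synthetic division by (x + 3): bring down 1; 1(-3) + 15 = 12; 12(-3) + 68 = 32; 32(-3) + 96 = 0 → quotient x^2 + 12x + 32, remainder 0.
Solve the quadratic x^2 + 12x + 32 = 0: discriminant = 12^2 - 4(1)(32) = 144 - 128 = 16.
sqrt(16) = 4, so x = (-12 ± 4)/2: x = -4 or x = -8.

x = -8, x = -4, x = -3


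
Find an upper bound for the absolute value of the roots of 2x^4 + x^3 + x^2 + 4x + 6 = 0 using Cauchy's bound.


Cauchy's bound: all roots r satisfy |r| <= 1 + max(|a_i/a_n|) for i = 0,...,n-1
where a_n is the leading coefficient.

Coefficients: [2, 1, 1, 4, 6]
Leading coefficient a_n = 2
Ratios |a_i/a_n|: 1/2, 1/2, 2, 3
Maximum ratio: 3
Cauchy's bound: |r| <= 1 + 3 = 4

Upper bound = 4


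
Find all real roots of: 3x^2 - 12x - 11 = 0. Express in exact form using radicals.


Using the quadratic formula: x = (-b ± sqrt(b^2 - 4ac)) / (2a)
Here a = 3, b = -12, c = -11
Discriminant = b^2 - 4ac = (-12)^2 - 4(3)(-11) = 144 + 132 = 276
Since discriminant = 276 > 0, there are two real roots.
x = (12 ± 2*sqrt(69)) / 6
Simplifying: x = (6 ± sqrt(69)) / 3
Numerically: x ≈ 4.7689 or x ≈ -0.7689

x = (6 + sqrt(69)) / 3 or x = (6 - sqrt(69)) / 3


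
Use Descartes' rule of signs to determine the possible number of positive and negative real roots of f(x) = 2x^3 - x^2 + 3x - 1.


Descartes' rule of signs:

For positive roots, count sign changes in f(x) = 2x^3 - x^2 + 3x - 1:
Signs of coefficients: +, -, +, -
Number of sign changes: 3
Possible positive real roots: 3, 1

For negative roots, examine f(-x) = -2x^3 - x^2 - 3x - 1:
Signs of coefficients: -, -, -, -
Number of sign changes: 0
Possible negative real roots: 0

Positive roots: 3 or 1; Negative roots: 0


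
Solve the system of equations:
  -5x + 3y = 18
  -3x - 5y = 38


Using Cramer's rule:
Determinant D = (-5)(-5) - (-3)(3) = 25 + 9 = 34
Dx = (18)(-5) - (38)(3) = -90 - 114 = -204
Dy = (-5)(38) - (-3)(18) = -190 + 54 = -136
x = Dx/D = -204/34 = -6
y = Dy/D = -136/34 = -4

x = -6, y = -4


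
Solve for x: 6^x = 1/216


Express both sides with the same base.
1/216 = 6^(-3)
Since the bases match: x = -3

x = -3


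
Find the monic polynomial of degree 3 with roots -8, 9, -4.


A monic polynomial with roots -8, 9, -4 is:
p(x) = (x + 8)(x - 9)(x + 4)
After multiplying by (x + 8): x + 8
After multiplying by (x - 9): x^2 - x - 72
After multiplying by (x + 4): x^3 + 3x^2 - 76x - 288

x^3 + 3x^2 - 76x - 288


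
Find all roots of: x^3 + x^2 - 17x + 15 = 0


Let p(x) = x^3 + x^2 - 17x + 15. By the rational root theorem (leading coefficient 1), any rational root is an integer divisor of 15: try ±1, ±2, ... in turn.
Test x = 1: value = 0 ✓, so (x - 1) is a factor.
Synthetic division by (x - 1): bring down 1; 1(1) + 1 = 2; 2(1) - 17 = -15; (-15)(1) + 15 = 0 → quotient x^2 + 2x - 15, remainder 0.
Solve the quadratic x^2 + 2x - 15 = 0: discriminant = 2^2 - 4(1)(-15) = 4 + 60 = 64.
sqrt(64) = 8, so x = (-2 ± 8)/2: x = 3 or x = -5.
Collecting all roots found:

x = -5, x = 1, x = 3


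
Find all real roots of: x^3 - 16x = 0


The constant term is 0, so x = 0 is a root. Factor out x:
  x(x^2 - 16) = 0
Solve the quadratic x^2 - 16 = 0: discriminant = 0^2 - 4(1)(-16) = 0 + 64 = 64.
sqrt(64) = 8, so x = (0 ± 8)/2: x = 4 or x = -4.

x = -4, x = 0, x = 4


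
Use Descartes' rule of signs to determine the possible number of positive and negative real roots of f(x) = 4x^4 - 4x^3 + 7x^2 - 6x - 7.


Descartes' rule of signs:

For positive roots, count sign changes in f(x) = 4x^4 - 4x^3 + 7x^2 - 6x - 7:
Signs of coefficients: +, -, +, -, -
Number of sign changes: 3
Possible positive real roots: 3, 1

For negative roots, examine f(-x) = 4x^4 + 4x^3 + 7x^2 + 6x - 7:
Signs of coefficients: +, +, +, +, -
Number of sign changes: 1
Possible negative real roots: 1

Positive roots: 3 or 1; Negative roots: 1


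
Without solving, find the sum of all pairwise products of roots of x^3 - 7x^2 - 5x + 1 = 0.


By Vieta's formulas for x^3 + bx^2 + cx + d = 0:
  r1 + r2 + r3 = -b/a = 7
  r1*r2 + r1*r3 + r2*r3 = c/a = -5
  r1*r2*r3 = -d/a = -1


Sum of pairwise products = -5


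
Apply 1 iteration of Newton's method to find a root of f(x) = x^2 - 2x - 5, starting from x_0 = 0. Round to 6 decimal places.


Newton's method: x_(n+1) = x_n - f(x_n)/f'(x_n)
f(x) = x^2 - 2x - 5
f'(x) = 2x - 2

Iteration 1:
  f(0.000000) = -5.000000
  f'(0.000000) = -2.000000
  x_1 = 0.000000 - (-5.000000)/(-2.000000) = -2.500000

x_1 = -2.500000


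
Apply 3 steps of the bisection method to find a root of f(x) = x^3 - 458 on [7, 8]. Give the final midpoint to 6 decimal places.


f(x) = x^3 - 458
f(7) = -115 < 0
f(8) = 54 > 0

Step 1: midpoint = (7.000000 + 8.000000)/2 = 7.500000
  f(7.500000) = -36.125000
  f(mid) < 0, so root is in [7.500000, 8.000000]

Step 2: midpoint = (7.500000 + 8.000000)/2 = 7.750000
  f(7.750000) = 7.484375
  f(mid) > 0, so root is in [7.500000, 7.750000]

Step 3: midpoint = (7.500000 + 7.750000)/2 = 7.625000
  f(7.625000) = -14.677734
  f(mid) < 0, so root is in [7.625000, 7.750000]

midpoint = 7.625000


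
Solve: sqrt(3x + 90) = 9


Square both sides: 3x + 90 = 9^2 = 81
3x = 81 - 90 = -9
x = -3
Check: sqrt(3*(-3) + 90) = sqrt(81) = 9 ✓

x = -3


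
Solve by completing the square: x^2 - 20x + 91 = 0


Start: x^2 - 20x + 91 = 0
Move constant: x^2 - 20x = -91
Half of -20 is -10, squared is 100
Add 100 to both sides: x^2 - 20x + 100 = 9
(x - 10)^2 = 9
x - 10 = ±3
x = 10 + 3 = 13 or x = 10 - 3 = 7

x = 7, x = 13


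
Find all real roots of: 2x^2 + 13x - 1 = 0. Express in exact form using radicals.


Using the quadratic formula: x = (-b ± sqrt(b^2 - 4ac)) / (2a)
Here a = 2, b = 13, c = -1
Discriminant = b^2 - 4ac = 13^2 - 4(2)(-1) = 169 + 8 = 177
Since discriminant = 177 > 0, there are two real roots.
x = (-13 ± sqrt(177)) / 4
Numerically: x ≈ 0.0760 or x ≈ -6.5760

x = (-13 + sqrt(177)) / 4 or x = (-13 - sqrt(177)) / 4


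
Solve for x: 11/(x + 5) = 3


Multiply both sides by (x + 5): 11 = 3(x + 5)
Distribute: 11 = 3x + 15
3x = 11 - 15 = -4
x = -4/3

x = -4/3


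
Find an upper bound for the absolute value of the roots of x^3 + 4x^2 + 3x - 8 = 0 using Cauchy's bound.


Cauchy's bound: all roots r satisfy |r| <= 1 + max(|a_i/a_n|) for i = 0,...,n-1
where a_n is the leading coefficient.

Coefficients: [1, 4, 3, -8]
Leading coefficient a_n = 1
Ratios |a_i/a_n|: 4, 3, 8
Maximum ratio: 8
Cauchy's bound: |r| <= 1 + 8 = 9

Upper bound = 9


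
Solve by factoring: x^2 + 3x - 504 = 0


We need two numbers that multiply to -504 and add to 3.
Those numbers are 24 and -21 (since 24 * (-21) = -504 and 24 + (-21) = 3).
So x^2 + 3x - 504 = (x + 24)(x - 21) = 0
Setting each factor to zero: x = -24 or x = 21

x = -24, x = 21


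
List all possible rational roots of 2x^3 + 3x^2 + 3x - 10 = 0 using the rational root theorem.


Rational root theorem: possible roots are ±p/q where:
  p divides the constant term (-10): p ∈ {1, 2, 5, 10}
  q divides the leading coefficient (2): q ∈ {1, 2}

All possible rational roots: -10, -5, -5/2, -2, -1, -1/2, 1/2, 1, 2, 5/2, 5, 10

-10, -5, -5/2, -2, -1, -1/2, 1/2, 1, 2, 5/2, 5, 10


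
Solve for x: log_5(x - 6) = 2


Convert to exponential form: x - 6 = 5^2 = 25
x = 25 + 6 = 31
Check: log_5(31 - 6) = log_5(25) = log_5(25) = 2 ✓

x = 31


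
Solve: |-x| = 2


An absolute value equation |expr| = 2 gives two cases:
Case 1: -x = 2
  -x = 2, so x = -2
Case 2: -x = -2
  -x = -2, so x = 2

x = -2, x = 2


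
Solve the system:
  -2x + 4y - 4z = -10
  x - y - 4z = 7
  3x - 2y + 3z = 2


Using Cramer's rule. Expand each determinant along the first row.
D  = (-2)*[(-1)*3 - (-4)*(-2)] - 4*[1*3 - (-4)*3] + (-4)*[1*(-2) - (-1)*3]
  = (-2)*(-11) - 4*(15) + (-4)*(1) = -42
Dx = (-10)*[(-1)*3 - (-4)*(-2)] - 4*[7*3 - (-4)*2] + (-4)*[7*(-2) - (-1)*2]
  = (-10)*(-11) - 4*(29) + (-4)*(-12) = 42
Dy = (-2)*[7*3 - (-4)*2] - (-10)*[1*3 - (-4)*3] + (-4)*[1*2 - 7*3]
  = (-2)*(29) - (-10)*(15) + (-4)*(-19) = 168
Dz = (-2)*[(-1)*2 - 7*(-2)] - 4*[1*2 - 7*3] + (-10)*[1*(-2) - (-1)*3]
  = (-2)*(12) - 4*(-19) + (-10)*(1) = 42
x = Dx/D = 42/-42 = -1, y = Dy/D = 168/-42 = -4, z = Dz/D = 42/-42 = -1
Check eq1: (-2)(-1) + (4)(-4) + (-4)(-1) = -10 = -10 ✓
Check eq2: (1)(-1) + (-1)(-4) + (-4)(-1) = 7 = 7 ✓
Check eq3: (3)(-1) + (-2)(-4) + (3)(-1) = 2 = 2 ✓

x = -1, y = -4, z = -1


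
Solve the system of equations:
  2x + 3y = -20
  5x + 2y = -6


Using Cramer's rule:
Determinant D = (2)(2) - (5)(3) = 4 - 15 = -11
Dx = (-20)(2) - (-6)(3) = -40 + 18 = -22
Dy = (2)(-6) - (5)(-20) = -12 + 100 = 88
x = Dx/D = -22/-11 = 2
y = Dy/D = 88/-11 = -8

x = 2, y = -8


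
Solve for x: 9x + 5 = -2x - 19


Starting with: 9x + 5 = -2x - 19
Move all x terms to left: (9 + 2)x = -19 - 5
Simplify: 11x = -24
Divide both sides by 11: x = -24/11

x = -24/11


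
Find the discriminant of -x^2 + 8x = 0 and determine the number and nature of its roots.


For ax^2 + bx + c = 0, discriminant D = b^2 - 4ac
Here a = -1, b = 8, c = 0
D = (8)^2 - 4(-1)(0) = 64 - 0 = 64

D = 64 > 0 and is a perfect square (sqrt = 8)
The equation has 2 distinct real rational roots.

Discriminant = 64, 2 distinct real rational roots


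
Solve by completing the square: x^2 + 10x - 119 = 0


Start: x^2 + 10x - 119 = 0
Move constant: x^2 + 10x = 119
Half of 10 is 5, squared is 25
Add 25 to both sides: x^2 + 10x + 25 = 144
(x + 5)^2 = 144
x + 5 = ±12
x = -5 + 12 = 7 or x = -5 - 12 = -17

x = -17, x = 7


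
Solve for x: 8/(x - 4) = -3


Multiply both sides by (x - 4): 8 = -3(x - 4)
Distribute: 8 = -3x + 12
-3x = 8 - 12 = -4
x = 4/3

x = 4/3


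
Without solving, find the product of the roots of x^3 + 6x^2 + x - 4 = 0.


By Vieta's formulas for x^3 + bx^2 + cx + d = 0:
  r1 + r2 + r3 = -b/a = -6
  r1*r2 + r1*r3 + r2*r3 = c/a = 1
  r1*r2*r3 = -d/a = 4


Product = 4


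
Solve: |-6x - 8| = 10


An absolute value equation |expr| = 10 gives two cases:
Case 1: -6x - 8 = 10
  -6x = 18, so x = -3
Case 2: -6x - 8 = -10
  -6x = -2, so x = 1/3

x = -3, x = 1/3


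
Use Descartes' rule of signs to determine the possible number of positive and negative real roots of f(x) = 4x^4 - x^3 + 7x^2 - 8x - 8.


Descartes' rule of signs:

For positive roots, count sign changes in f(x) = 4x^4 - x^3 + 7x^2 - 8x - 8:
Signs of coefficients: +, -, +, -, -
Number of sign changes: 3
Possible positive real roots: 3, 1

For negative roots, examine f(-x) = 4x^4 + x^3 + 7x^2 + 8x - 8:
Signs of coefficients: +, +, +, +, -
Number of sign changes: 1
Possible negative real roots: 1

Positive roots: 3 or 1; Negative roots: 1


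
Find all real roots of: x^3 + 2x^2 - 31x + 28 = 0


Let p(x) = x^3 + 2x^2 - 31x + 28. By the rational root theorem (leading coefficient 1), any rational root is an integer divisor of 28: try ±1, ±2, ... in turn.
Test x = 1: value = 0 ✓, so (x - 1) is a factor.
Synthetic division by (x - 1): bring down 1; 1(1) + 2 = 3; 3(1) - 31 = -28; (-28)(1) + 28 = 0 → quotient x^2 + 3x - 28, remainder 0.
Solve the quadratic x^2 + 3x - 28 = 0: discriminant = 3^2 - 4(1)(-28) = 9 + 112 = 121.
sqrt(121) = 11, so x = (-3 ± 11)/2: x = 4 or x = -7.

x = -7, x = 1, x = 4


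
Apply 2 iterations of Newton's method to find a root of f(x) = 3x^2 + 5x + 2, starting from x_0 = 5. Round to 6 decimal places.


Newton's method: x_(n+1) = x_n - f(x_n)/f'(x_n)
f(x) = 3x^2 + 5x + 2
f'(x) = 6x + 5

Iteration 1:
  f(5.000000) = 102.000000
  f'(5.000000) = 35.000000
  x_1 = 5.000000 - (102.000000)/(35.000000) = 2.085714

Iteration 2:
  f(2.085714) = 25.479184
  f'(2.085714) = 17.514286
  x_2 = 2.085714 - (25.479184)/(17.514286) = 0.630948

x_2 = 0.630948


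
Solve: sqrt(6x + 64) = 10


Square both sides: 6x + 64 = 10^2 = 100
6x = 100 - 64 = 36
x = 6
Check: sqrt(6*6 + 64) = sqrt(100) = 10 ✓

x = 6


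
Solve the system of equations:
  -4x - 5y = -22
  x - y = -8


Using Cramer's rule:
Determinant D = (-4)(-1) - (1)(-5) = 4 + 5 = 9
Dx = (-22)(-1) - (-8)(-5) = 22 - 40 = -18
Dy = (-4)(-8) - (1)(-22) = 32 + 22 = 54
x = Dx/D = -18/9 = -2
y = Dy/D = 54/9 = 6

x = -2, y = 6


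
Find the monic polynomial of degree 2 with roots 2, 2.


A monic polynomial with roots 2, 2 is:
p(x) = (x - 2)(x - 2)
After multiplying by (x - 2): x - 2
After multiplying by (x - 2): x^2 - 4x + 4

x^2 - 4x + 4


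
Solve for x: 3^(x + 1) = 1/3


Express both sides with the same base.
1/3 = 3^(-1)
Since the bases match, equate exponents: x + 1 = -1
So x = -1 - (1) = -2

x = -2


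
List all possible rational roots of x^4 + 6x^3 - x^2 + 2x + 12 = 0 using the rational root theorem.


Rational root theorem: possible roots are ±p/q where:
  p divides the constant term (12): p ∈ {1, 2, 3, 4, 6, 12}
  q divides the leading coefficient (1): q ∈ {1}

All possible rational roots: -12, -6, -4, -3, -2, -1, 1, 2, 3, 4, 6, 12

-12, -6, -4, -3, -2, -1, 1, 2, 3, 4, 6, 12


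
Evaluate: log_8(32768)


We need the exponent such that 8^? = 32768
8^5 = 32768
Therefore log_8(32768) = 5

5


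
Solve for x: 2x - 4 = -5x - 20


Starting with: 2x - 4 = -5x - 20
Move all x terms to left: (2 + 5)x = -20 + 4
Simplify: 7x = -16
Divide both sides by 7: x = -16/7

x = -16/7


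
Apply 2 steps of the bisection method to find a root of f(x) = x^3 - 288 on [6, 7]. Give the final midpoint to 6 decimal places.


f(x) = x^3 - 288
f(6) = -72 < 0
f(7) = 55 > 0

Step 1: midpoint = (6.000000 + 7.000000)/2 = 6.500000
  f(6.500000) = -13.375000
  f(mid) < 0, so root is in [6.500000, 7.000000]

Step 2: midpoint = (6.500000 + 7.000000)/2 = 6.750000
  f(6.750000) = 19.546875
  f(mid) > 0, so root is in [6.500000, 6.750000]

midpoint = 6.750000


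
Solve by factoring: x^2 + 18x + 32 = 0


We need two numbers that multiply to 32 and add to 18.
Those numbers are 2 and 16 (since 2 * 16 = 32 and 2 + 16 = 18).
So x^2 + 18x + 32 = (x + 2)(x + 16) = 0
Setting each factor to zero: x = -2 or x = -16

x = -16, x = -2


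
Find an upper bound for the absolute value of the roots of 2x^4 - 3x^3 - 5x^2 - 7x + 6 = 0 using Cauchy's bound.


Cauchy's bound: all roots r satisfy |r| <= 1 + max(|a_i/a_n|) for i = 0,...,n-1
where a_n is the leading coefficient.

Coefficients: [2, -3, -5, -7, 6]
Leading coefficient a_n = 2
Ratios |a_i/a_n|: 3/2, 5/2, 7/2, 3
Maximum ratio: 7/2
Cauchy's bound: |r| <= 1 + 7/2 = 9/2

Upper bound = 9/2


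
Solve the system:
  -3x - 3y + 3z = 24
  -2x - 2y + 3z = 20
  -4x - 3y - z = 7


Using Cramer's rule. Expand each determinant along the first row.
D  = (-3)*[(-2)*(-1) - 3*(-3)] - (-3)*[(-2)*(-1) - 3*(-4)] + 3*[(-2)*(-3) - (-2)*(-4)]
  = (-3)*(11) - (-3)*(14) + 3*(-2) = 3
Dx = 24*[(-2)*(-1) - 3*(-3)] - (-3)*[20*(-1) - 3*7] + 3*[20*(-3) - (-2)*7]
  = 24*(11) - (-3)*(-41) + 3*(-46) = 3
Dy = (-3)*[20*(-1) - 3*7] - 24*[(-2)*(-1) - 3*(-4)] + 3*[(-2)*7 - 20*(-4)]
  = (-3)*(-41) - 24*(14) + 3*(66) = -15
Dz = (-3)*[(-2)*7 - 20*(-3)] - (-3)*[(-2)*7 - 20*(-4)] + 24*[(-2)*(-3) - (-2)*(-4)]
  = (-3)*(46) - (-3)*(66) + 24*(-2) = 12
x = Dx/D = 3/3 = 1, y = Dy/D = -15/3 = -5, z = Dz/D = 12/3 = 4
Check eq1: (-3)(1) + (-3)(-5) + (3)(4) = 24 = 24 ✓
Check eq2: (-2)(1) + (-2)(-5) + (3)(4) = 20 = 20 ✓
Check eq3: (-4)(1) + (-3)(-5) + (-1)(4) = 7 = 7 ✓

x = 1, y = -5, z = 4


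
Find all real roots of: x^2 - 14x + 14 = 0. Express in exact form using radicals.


Using the quadratic formula: x = (-b ± sqrt(b^2 - 4ac)) / (2a)
Here a = 1, b = -14, c = 14
Discriminant = b^2 - 4ac = (-14)^2 - 4(1)(14) = 196 - 56 = 140
Since discriminant = 140 > 0, there are two real roots.
x = (14 ± 2*sqrt(35)) / 2
Simplifying: x = 7 ± sqrt(35)
Numerically: x ≈ 12.9161 or x ≈ 1.0839

x = 7 + sqrt(35) or x = 7 - sqrt(35)


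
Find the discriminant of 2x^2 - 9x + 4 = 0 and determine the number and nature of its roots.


For ax^2 + bx + c = 0, discriminant D = b^2 - 4ac
Here a = 2, b = -9, c = 4
D = (-9)^2 - 4(2)(4) = 81 - 32 = 49

D = 49 > 0 and is a perfect square (sqrt = 7)
The equation has 2 distinct real rational roots.

Discriminant = 49, 2 distinct real rational roots


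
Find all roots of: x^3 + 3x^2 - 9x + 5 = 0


Let p(x) = x^3 + 3x^2 - 9x + 5. By the rational root theorem (leading coefficient 1), any rational root is an integer divisor of 5: try ±1, ±2, ... in turn.
Test x = 1: value = 0 ✓, so (x - 1) is a factor.
Synthetic division by (x - 1): bring down 1; 1(1) + 3 = 4; 4(1) - 9 = -5; (-5)(1) + 5 = 0 → quotient x^2 + 4x - 5, remainder 0.
Solve the quadratic x^2 + 4x - 5 = 0: discriminant = 4^2 - 4(1)(-5) = 16 + 20 = 36.
sqrt(36) = 6, so x = (-4 ± 6)/2: x = 1 or x = -5.
Collecting all roots found:

x = -5, x = 1 (multiplicity 2)


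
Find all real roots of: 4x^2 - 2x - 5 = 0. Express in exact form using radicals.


Using the quadratic formula: x = (-b ± sqrt(b^2 - 4ac)) / (2a)
Here a = 4, b = -2, c = -5
Discriminant = b^2 - 4ac = (-2)^2 - 4(4)(-5) = 4 + 80 = 84
Since discriminant = 84 > 0, there are two real roots.
x = (2 ± 2*sqrt(21)) / 8
Simplifying: x = (1 ± sqrt(21)) / 4
Numerically: x ≈ 1.3956 or x ≈ -0.8956

x = (1 + sqrt(21)) / 4 or x = (1 - sqrt(21)) / 4


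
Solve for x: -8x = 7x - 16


Starting with: -8x = 7x - 16
Move all x terms to left: (-8 - 7)x = -16 - 0
Simplify: -15x = -16
Divide both sides by -15: x = 16/15

x = 16/15


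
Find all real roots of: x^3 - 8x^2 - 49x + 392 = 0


Let p(x) = x^3 - 8x^2 - 49x + 392. By the rational root theorem (leading coefficient 1), any rational root is an integer divisor of 392: try ±1, ±2, ... in turn.
Test x = 1: value = 336 ≠ 0.
Test x = -1: value = 432 ≠ 0.
Test x = 2: value = 270 ≠ 0.
Test x = -2: value = 450 ≠ 0.
Test x = 4: value = 132 ≠ 0.
Test x = -4: value = 396 ≠ 0.
Test x = 7: value = 0 ✓, so (x - 7) is a factor.
Synthetic division by (x - 7): bring down 1; 1(7) - 8 = -1; (-1)(7) - 49 = -56; (-56)(7) + 392 = 0 → quotient x^2 - x - 56, remainder 0.
Solve the quadratic x^2 - x - 56 = 0: discriminant = (-1)^2 - 4(1)(-56) = 1 + 224 = 225.
sqrt(225) = 15, so x = (1 ± 15)/2: x = 8 or x = -7.

x = -7, x = 7, x = 8


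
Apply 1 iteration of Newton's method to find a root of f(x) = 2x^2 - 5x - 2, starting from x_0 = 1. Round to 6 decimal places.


Newton's method: x_(n+1) = x_n - f(x_n)/f'(x_n)
f(x) = 2x^2 - 5x - 2
f'(x) = 4x - 5

Iteration 1:
  f(1.000000) = -5.000000
  f'(1.000000) = -1.000000
  x_1 = 1.000000 - (-5.000000)/(-1.000000) = -4.000000

x_1 = -4.000000


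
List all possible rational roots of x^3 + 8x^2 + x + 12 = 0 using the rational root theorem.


Rational root theorem: possible roots are ±p/q where:
  p divides the constant term (12): p ∈ {1, 2, 3, 4, 6, 12}
  q divides the leading coefficient (1): q ∈ {1}

All possible rational roots: -12, -6, -4, -3, -2, -1, 1, 2, 3, 4, 6, 12

-12, -6, -4, -3, -2, -1, 1, 2, 3, 4, 6, 12


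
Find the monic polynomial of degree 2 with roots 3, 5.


A monic polynomial with roots 3, 5 is:
p(x) = (x - 3)(x - 5)
After multiplying by (x - 3): x - 3
After multiplying by (x - 5): x^2 - 8x + 15

x^2 - 8x + 15


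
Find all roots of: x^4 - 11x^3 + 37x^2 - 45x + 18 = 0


Let p(x) = x^4 - 11x^3 + 37x^2 - 45x + 18. By the rational root theorem (leading coefficient 1), any rational root is an integer divisor of 18: try ±1, ±2, ... in turn.
Test x = 1: value = 0 ✓, so (x - 1) is a factor.
Synthetic division by (x - 1): bring down 1; 1(1) - 11 = -10; (-10)(1) + 37 = 27; 27(1) - 45 = -18; (-18)(1) + 18 = 0 → quotient x^3 - 10x^2 + 27x - 18, remainder 0.
Continue with the quotient x^3 - 10x^2 + 27x - 18 (candidates must divide 18; re-test x = 1 first in case it repeats).
Test x = 1: value = 0 ✓, so (x - 1) is a factor.
Synthetic division by (x - 1): bring down 1; 1(1) - 10 = -9; (-9)(1) + 27 = 18; 18(1) - 18 = 0 → quotient x^2 - 9x + 18, remainder 0.
Solve the quadratic x^2 - 9x + 18 = 0: discriminant = (-9)^2 - 4(1)(18) = 81 - 72 = 9.
sqrt(9) = 3, so x = (9 ± 3)/2: x = 6 or x = 3.
Collecting all roots found:

x = 1 (multiplicity 2), x = 3, x = 6


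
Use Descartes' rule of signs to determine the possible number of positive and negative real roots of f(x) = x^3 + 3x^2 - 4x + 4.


Descartes' rule of signs:

For positive roots, count sign changes in f(x) = x^3 + 3x^2 - 4x + 4:
Signs of coefficients: +, +, -, +
Number of sign changes: 2
Possible positive real roots: 2, 0

For negative roots, examine f(-x) = -x^3 + 3x^2 + 4x + 4:
Signs of coefficients: -, +, +, +
Number of sign changes: 1
Possible negative real roots: 1

Positive roots: 2 or 0; Negative roots: 1


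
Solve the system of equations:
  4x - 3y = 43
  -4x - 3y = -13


Using Cramer's rule:
Determinant D = (4)(-3) - (-4)(-3) = -12 - 12 = -24
Dx = (43)(-3) - (-13)(-3) = -129 - 39 = -168
Dy = (4)(-13) - (-4)(43) = -52 + 172 = 120
x = Dx/D = -168/-24 = 7
y = Dy/D = 120/-24 = -5

x = 7, y = -5


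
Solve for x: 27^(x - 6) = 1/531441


Express both sides with the same base.
1/531441 = 27^(-4)
Since the bases match, equate exponents: x - 6 = -4
So x = -4 - (-6) = 2

x = 2


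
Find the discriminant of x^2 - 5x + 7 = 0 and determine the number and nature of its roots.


For ax^2 + bx + c = 0, discriminant D = b^2 - 4ac
Here a = 1, b = -5, c = 7
D = (-5)^2 - 4(1)(7) = 25 - 28 = -3

D = -3 < 0
The equation has no real roots (2 complex conjugate roots).

Discriminant = -3, no real roots (2 complex conjugate roots)


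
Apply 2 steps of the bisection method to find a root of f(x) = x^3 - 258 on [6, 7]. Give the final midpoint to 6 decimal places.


f(x) = x^3 - 258
f(6) = -42 < 0
f(7) = 85 > 0

Step 1: midpoint = (6.000000 + 7.000000)/2 = 6.500000
  f(6.500000) = 16.625000
  f(mid) > 0, so root is in [6.000000, 6.500000]

Step 2: midpoint = (6.000000 + 6.500000)/2 = 6.250000
  f(6.250000) = -13.859375
  f(mid) < 0, so root is in [6.250000, 6.500000]

midpoint = 6.250000


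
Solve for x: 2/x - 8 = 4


Subtract -8 from both sides: 2/x = 12
Multiply both sides by x: 2 = 12 * x
Divide by 12: x = 1/6

x = 1/6


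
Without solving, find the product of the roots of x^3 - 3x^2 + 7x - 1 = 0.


By Vieta's formulas for x^3 + bx^2 + cx + d = 0:
  r1 + r2 + r3 = -b/a = 3
  r1*r2 + r1*r3 + r2*r3 = c/a = 7
  r1*r2*r3 = -d/a = 1


Product = 1
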